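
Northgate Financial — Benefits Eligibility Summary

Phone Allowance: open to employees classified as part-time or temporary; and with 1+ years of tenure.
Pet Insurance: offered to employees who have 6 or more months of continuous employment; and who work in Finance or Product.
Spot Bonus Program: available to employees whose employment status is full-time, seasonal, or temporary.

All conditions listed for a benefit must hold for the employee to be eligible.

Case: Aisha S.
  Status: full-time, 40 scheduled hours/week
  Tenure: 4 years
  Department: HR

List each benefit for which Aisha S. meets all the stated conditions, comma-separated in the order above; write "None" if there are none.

Spot Bonus Program

Phone Allowance — status full-time ✗ (requires part-time or temporary) → not eligible.
Pet Insurance — service 4 years ≥ 6 months (≈180 days) ✓; dept HR ✗ → not eligible.
Spot Bonus Program — status full-time ✓ → eligible.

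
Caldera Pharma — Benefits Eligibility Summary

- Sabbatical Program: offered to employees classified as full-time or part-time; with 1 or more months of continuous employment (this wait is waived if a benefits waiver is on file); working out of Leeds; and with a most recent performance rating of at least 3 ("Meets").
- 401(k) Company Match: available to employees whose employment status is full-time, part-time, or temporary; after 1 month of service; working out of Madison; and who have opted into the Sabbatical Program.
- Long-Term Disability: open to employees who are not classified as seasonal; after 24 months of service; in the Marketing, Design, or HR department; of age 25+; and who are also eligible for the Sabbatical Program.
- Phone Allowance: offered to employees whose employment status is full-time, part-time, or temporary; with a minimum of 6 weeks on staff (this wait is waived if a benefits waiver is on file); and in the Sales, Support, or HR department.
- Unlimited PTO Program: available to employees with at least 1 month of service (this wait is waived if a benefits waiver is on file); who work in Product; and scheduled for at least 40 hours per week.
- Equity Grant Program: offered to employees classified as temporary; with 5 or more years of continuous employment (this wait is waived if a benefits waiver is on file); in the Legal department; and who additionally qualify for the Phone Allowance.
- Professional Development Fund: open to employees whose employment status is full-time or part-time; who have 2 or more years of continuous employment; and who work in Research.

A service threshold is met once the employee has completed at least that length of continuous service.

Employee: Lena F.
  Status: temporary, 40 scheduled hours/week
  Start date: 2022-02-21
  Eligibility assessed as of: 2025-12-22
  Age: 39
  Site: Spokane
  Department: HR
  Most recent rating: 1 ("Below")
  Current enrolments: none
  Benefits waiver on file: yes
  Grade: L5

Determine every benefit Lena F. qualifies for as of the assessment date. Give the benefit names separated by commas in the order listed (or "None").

Phone Allowance

Service from 2022-02-21 to 2025-12-22: 1400 days.
Sabbatical Program — status temporary ✗ (requires full-time or part-time) → not eligible.
401(k) Company Match — status temporary ✓; service 1400 days ≥ 1 month (≈30 days) ✓; site Spokane ✗ (not Madison) → not eligible.
Long-Term Disability — status temporary ✓ (not excluded); service 1400 days ≥ 24 months (≈720 days) ✓; dept HR ✓; age 39 ≥ 25 ✓; not eligible for Sabbatical Program ✗ → not eligible.
Phone Allowance — status temporary ✓; benefits waiver on file ✓; dept HR ✓ → eligible.
Unlimited PTO Program — benefits waiver on file ✓; dept HR ✗ → not eligible.
Equity Grant Program — status temporary ✓; benefits waiver on file ✓; dept HR ✗ → not eligible.
Professional Development Fund — status temporary ✗ (requires full-time or part-time) → not eligible.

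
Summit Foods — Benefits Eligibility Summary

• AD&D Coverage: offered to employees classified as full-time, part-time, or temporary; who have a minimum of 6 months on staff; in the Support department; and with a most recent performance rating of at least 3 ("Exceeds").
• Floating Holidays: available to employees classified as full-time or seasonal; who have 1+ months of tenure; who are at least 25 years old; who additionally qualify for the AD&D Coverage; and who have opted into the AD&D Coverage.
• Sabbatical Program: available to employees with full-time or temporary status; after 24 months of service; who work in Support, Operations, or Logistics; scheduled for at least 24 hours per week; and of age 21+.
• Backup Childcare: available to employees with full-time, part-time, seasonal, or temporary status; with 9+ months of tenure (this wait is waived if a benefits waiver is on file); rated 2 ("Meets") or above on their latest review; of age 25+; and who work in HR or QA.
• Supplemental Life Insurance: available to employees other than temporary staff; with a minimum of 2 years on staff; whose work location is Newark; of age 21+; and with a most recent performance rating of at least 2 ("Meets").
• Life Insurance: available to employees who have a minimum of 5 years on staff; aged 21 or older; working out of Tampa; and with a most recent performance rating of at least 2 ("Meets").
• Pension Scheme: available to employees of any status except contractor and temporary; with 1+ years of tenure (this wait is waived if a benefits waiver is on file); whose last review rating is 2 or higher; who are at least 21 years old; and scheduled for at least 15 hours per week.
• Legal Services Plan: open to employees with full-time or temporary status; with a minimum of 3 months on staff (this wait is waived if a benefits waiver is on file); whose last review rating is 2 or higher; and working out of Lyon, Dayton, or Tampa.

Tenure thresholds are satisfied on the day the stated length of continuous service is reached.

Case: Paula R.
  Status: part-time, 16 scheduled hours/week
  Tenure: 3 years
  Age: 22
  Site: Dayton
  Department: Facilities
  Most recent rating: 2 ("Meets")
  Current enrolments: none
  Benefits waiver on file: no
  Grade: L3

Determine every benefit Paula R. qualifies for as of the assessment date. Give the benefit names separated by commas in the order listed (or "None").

AD&D Coverage — status part-time ✓; service 3 years ≥ 6 months (≈180 days) ✓; dept Facilities ✗ → not eligible.
Floating Holidays — status part-time ✗ (requires full-time or seasonal) → not eligible.
Sabbatical Program — status part-time ✗ (requires full-time or temporary) → not eligible.
Backup Childcare — status part-time ✓; no waiver, service 3 years ≥ 9 months (≈270 days) ✓; rating 2 ≥ 2 ✓; age 22 < 25 ✗ → not eligible.
Supplemental Life Insurance — status part-time ✓ (not excluded); service 3 years ≥ 2 years ✓; site Dayton ✗ (not Newark) → not eligible.
Life Insurance — service 3 years < 5 years ✗ → not eligible.
Pension Scheme — status part-time ✓ (not excluded); no waiver, service 3 years ≥ 1 year ✓; rating 2 ≥ 2 ✓; age 22 ≥ 21 ✓; 16 hrs/wk ≥ 15 ✓ → eligible.
Legal Services Plan — status part-time ✗ (requires full-time or temporary) → not eligible.

Pension Scheme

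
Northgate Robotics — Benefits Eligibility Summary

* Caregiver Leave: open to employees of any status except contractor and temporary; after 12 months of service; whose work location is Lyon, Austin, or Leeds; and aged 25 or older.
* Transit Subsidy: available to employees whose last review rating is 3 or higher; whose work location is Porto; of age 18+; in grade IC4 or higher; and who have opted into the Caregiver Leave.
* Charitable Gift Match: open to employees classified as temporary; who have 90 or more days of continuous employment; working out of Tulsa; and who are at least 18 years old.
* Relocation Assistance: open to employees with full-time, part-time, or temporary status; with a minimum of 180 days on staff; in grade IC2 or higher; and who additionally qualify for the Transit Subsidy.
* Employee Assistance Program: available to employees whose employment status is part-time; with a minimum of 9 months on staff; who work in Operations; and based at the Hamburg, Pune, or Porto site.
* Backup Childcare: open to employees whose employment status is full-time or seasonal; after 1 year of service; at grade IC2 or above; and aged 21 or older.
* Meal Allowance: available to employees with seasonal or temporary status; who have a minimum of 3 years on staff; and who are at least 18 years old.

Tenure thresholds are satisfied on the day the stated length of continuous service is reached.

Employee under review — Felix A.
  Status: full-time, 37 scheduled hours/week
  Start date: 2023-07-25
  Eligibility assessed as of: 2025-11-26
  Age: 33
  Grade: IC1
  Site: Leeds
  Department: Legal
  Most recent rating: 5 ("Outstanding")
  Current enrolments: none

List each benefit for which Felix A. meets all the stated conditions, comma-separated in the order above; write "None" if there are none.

Caregiver Leave

Service from 2023-07-25 to 2025-11-26: 855 days.
Caregiver Leave — status full-time ✓ (not excluded); service 855 days ≥ 12 months (≈360 days) ✓; site Leeds ✓; age 33 ≥ 25 ✓ → eligible.
Transit Subsidy — rating 5 ≥ 3 ✓; site Leeds ✗ (not Porto) → not eligible.
Charitable Gift Match — status full-time ✗ (requires temporary) → not eligible.
Relocation Assistance — status full-time ✓; service 855 days ≥ 180 days ✓; grade IC1 < IC2 ✗ → not eligible.
Employee Assistance Program — status full-time ✗ (requires part-time) → not eligible.
Backup Childcare — status full-time ✓; service 855 days ≥ 1 year (≈365 days) ✓; grade IC1 < IC2 ✗ → not eligible.
Meal Allowance — status full-time ✗ (requires seasonal or temporary) → not eligible.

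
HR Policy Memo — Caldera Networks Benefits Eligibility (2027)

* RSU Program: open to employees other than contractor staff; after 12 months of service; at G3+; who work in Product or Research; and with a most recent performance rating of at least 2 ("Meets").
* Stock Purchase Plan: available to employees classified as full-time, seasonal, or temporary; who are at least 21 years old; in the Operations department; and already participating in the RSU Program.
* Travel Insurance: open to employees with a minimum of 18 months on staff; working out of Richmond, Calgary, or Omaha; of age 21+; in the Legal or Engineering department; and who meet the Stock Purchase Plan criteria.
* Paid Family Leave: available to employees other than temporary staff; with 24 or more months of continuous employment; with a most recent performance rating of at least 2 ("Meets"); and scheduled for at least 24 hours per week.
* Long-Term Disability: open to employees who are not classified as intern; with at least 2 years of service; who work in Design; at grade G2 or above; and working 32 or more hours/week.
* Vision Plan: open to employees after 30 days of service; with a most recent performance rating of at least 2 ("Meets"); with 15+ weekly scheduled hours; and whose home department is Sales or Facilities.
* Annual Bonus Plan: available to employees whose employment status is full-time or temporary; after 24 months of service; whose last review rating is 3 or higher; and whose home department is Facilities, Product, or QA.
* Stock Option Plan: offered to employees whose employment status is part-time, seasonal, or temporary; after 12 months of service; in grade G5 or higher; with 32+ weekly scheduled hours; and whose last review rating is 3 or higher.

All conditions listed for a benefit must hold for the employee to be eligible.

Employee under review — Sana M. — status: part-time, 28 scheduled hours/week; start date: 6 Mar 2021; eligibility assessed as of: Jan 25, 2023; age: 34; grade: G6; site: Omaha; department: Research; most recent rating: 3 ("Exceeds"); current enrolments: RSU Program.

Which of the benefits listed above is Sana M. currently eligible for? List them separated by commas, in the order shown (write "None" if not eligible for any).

Service from 6 Mar 2021 to Jan 25, 2023: 690 days.
RSU Program — status part-time ✓ (not excluded); service 690 days ≥ 12 months (≈360 days) ✓; grade G6 ≥ G3 ✓; dept Research ✓; rating 3 ≥ 2 ✓ → eligible.
Stock Purchase Plan — status part-time ✗ (requires full-time, seasonal, or temporary) → not eligible.
Travel Insurance — service 690 days ≥ 18 months (≈540 days) ✓; site Omaha ✓; age 34 ≥ 21 ✓; dept Research ✗ → not eligible.
Paid Family Leave — status part-time ✓ (not excluded); service 690 days < 24 months (≈720 days) ✗ → not eligible.
Long-Term Disability — status part-time ✓ (not excluded); service 690 days < 2 years (≈730 days) ✗ → not eligible.
Vision Plan — service 690 days ≥ 30 days ✓; rating 3 ≥ 2 ✓; 28 hrs/wk ≥ 15 ✓; dept Research ✗ → not eligible.
Annual Bonus Plan — status part-time ✗ (requires full-time or temporary) → not eligible.
Stock Option Plan — status part-time ✓; service 690 days ≥ 12 months (≈360 days) ✓; grade G6 ≥ G5 ✓; 28 hrs/wk < 32 ✗ → not eligible.

RSU Program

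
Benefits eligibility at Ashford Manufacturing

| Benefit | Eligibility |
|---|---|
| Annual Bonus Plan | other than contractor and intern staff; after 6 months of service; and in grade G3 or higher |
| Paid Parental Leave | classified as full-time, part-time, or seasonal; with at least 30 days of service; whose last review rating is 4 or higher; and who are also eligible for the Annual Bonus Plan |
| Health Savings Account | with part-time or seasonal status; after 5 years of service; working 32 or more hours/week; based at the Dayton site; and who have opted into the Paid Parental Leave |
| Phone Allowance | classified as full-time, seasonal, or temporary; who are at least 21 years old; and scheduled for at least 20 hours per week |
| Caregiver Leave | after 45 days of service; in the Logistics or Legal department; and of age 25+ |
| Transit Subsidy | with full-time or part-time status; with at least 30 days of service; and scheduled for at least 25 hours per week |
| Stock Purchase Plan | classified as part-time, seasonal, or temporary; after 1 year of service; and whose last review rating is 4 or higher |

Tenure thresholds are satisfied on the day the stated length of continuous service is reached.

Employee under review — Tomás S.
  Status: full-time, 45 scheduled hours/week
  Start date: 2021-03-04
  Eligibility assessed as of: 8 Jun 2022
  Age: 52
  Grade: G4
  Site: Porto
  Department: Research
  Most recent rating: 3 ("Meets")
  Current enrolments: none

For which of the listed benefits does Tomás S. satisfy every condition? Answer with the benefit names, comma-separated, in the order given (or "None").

Annual Bonus Plan, Phone Allowance, Transit Subsidy

Service from 2021-03-04 to 8 Jun 2022: 461 days.
Annual Bonus Plan — status full-time ✓ (not excluded); service 461 days ≥ 6 months (≈180 days) ✓; grade G4 ≥ G3 ✓ → eligible.
Paid Parental Leave — status full-time ✓; service 461 days ≥ 30 days ✓; rating 3 < 4 ✗ → not eligible.
Health Savings Account — status full-time ✗ (requires part-time or seasonal) → not eligible.
Phone Allowance — status full-time ✓; age 52 ≥ 21 ✓; 45 hrs/wk ≥ 20 ✓ → eligible.
Caregiver Leave — service 461 days ≥ 45 days ✓; dept Research ✗ → not eligible.
Transit Subsidy — status full-time ✓; service 461 days ≥ 30 days ✓; 45 hrs/wk ≥ 25 ✓ → eligible.
Stock Purchase Plan — status full-time ✗ (requires part-time, seasonal, or temporary) → not eligible.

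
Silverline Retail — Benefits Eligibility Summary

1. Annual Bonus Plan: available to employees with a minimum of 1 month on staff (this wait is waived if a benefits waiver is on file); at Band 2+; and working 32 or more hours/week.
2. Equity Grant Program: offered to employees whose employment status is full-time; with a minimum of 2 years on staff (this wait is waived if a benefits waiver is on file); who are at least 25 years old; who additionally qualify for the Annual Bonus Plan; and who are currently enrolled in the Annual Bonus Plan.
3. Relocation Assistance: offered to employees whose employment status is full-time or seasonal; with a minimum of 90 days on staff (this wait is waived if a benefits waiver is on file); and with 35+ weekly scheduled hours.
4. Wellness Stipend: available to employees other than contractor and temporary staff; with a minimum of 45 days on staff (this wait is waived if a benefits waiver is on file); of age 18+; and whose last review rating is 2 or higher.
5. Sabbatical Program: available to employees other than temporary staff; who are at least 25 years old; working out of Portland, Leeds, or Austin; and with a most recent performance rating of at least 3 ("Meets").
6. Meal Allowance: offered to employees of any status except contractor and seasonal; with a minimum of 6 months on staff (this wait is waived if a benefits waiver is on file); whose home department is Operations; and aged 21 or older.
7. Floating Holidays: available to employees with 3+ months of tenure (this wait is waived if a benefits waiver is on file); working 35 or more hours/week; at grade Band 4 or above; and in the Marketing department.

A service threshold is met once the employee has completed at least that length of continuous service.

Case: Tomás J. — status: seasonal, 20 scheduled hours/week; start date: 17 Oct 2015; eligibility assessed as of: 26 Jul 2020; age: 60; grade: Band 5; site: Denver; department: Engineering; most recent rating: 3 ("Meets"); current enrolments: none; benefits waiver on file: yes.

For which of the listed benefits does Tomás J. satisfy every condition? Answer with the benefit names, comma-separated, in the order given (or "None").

Wellness Stipend

Service from 17 Oct 2015 to 26 Jul 2020: 1744 days.
Annual Bonus Plan — benefits waiver on file ✓; grade Band 5 ≥ Band 2 ✓; 20 hrs/wk < 32 ✗ → not eligible.
Equity Grant Program — status seasonal ✗ (requires full-time) → not eligible.
Relocation Assistance — status seasonal ✓; benefits waiver on file ✓; 20 hrs/wk < 35 ✗ → not eligible.
Wellness Stipend — status seasonal ✓ (not excluded); benefits waiver on file ✓; age 60 ≥ 18 ✓; rating 3 ≥ 2 ✓ → eligible.
Sabbatical Program — status seasonal ✓ (not excluded); age 60 ≥ 25 ✓; site Denver ✗ (not Portland, Leeds, or Austin) → not eligible.
Meal Allowance — status seasonal ✗ (excluded) → not eligible.
Floating Holidays — benefits waiver on file ✓; 20 hrs/wk < 35 ✗ → not eligible.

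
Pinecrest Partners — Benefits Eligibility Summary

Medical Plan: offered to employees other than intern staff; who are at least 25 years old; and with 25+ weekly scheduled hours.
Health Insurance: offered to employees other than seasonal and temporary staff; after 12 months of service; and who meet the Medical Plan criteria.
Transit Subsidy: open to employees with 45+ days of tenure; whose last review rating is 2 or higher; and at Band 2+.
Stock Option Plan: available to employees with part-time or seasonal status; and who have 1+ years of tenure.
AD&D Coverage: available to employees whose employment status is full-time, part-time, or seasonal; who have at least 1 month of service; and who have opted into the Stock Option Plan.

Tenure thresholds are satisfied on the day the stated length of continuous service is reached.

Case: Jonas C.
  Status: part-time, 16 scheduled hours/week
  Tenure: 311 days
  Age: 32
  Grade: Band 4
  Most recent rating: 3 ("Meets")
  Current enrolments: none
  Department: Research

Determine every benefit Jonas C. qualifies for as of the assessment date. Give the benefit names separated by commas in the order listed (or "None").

Medical Plan — status part-time ✓ (not excluded); age 32 ≥ 25 ✓; 16 hrs/wk < 25 ✗ → not eligible.
Health Insurance — status part-time ✓ (not excluded); service 311 days < 12 months (≈360 days) ✗ → not eligible.
Transit Subsidy — service 311 days ≥ 45 days ✓; rating 3 ≥ 2 ✓; grade Band 4 ≥ Band 2 ✓ → eligible.
Stock Option Plan — status part-time ✓; service 311 days < 1 year (≈365 days) ✗ → not eligible.
AD&D Coverage — status part-time ✓; service 311 days ≥ 1 month (≈30 days) ✓; not enrolled in Stock Option Plan ✗ → not eligible.

Transit Subsidy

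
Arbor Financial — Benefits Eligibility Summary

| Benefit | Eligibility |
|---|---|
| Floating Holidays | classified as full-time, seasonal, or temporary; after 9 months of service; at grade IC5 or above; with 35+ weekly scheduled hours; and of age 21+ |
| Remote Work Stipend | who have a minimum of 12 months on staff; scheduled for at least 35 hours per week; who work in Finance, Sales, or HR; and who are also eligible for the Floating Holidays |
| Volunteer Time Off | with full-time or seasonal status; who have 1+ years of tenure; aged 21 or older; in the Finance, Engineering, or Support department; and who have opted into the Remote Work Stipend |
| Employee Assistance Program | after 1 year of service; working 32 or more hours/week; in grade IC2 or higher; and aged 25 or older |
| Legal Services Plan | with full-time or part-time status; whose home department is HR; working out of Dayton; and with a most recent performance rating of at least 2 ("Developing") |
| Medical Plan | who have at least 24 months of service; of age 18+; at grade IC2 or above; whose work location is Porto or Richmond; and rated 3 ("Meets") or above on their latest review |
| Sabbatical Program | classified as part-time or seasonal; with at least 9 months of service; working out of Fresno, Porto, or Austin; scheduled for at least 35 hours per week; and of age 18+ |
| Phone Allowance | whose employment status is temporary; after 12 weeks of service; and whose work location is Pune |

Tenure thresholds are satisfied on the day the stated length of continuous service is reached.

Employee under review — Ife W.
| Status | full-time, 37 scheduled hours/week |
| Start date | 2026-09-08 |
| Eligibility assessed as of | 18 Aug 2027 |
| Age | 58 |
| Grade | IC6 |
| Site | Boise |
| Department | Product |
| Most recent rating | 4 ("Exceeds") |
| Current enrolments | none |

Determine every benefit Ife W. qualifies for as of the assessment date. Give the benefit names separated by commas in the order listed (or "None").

Service from 2026-09-08 to 18 Aug 2027: 344 days.
Floating Holidays — status full-time ✓; service 344 days ≥ 9 months (≈270 days) ✓; grade IC6 ≥ IC5 ✓; 37 hrs/wk ≥ 35 ✓; age 58 ≥ 21 ✓ → eligible.
Remote Work Stipend — service 344 days < 12 months (≈360 days) ✗ → not eligible.
Volunteer Time Off — status full-time ✓; service 344 days < 1 year (≈365 days) ✗ → not eligible.
Employee Assistance Program — service 344 days < 1 year (≈365 days) ✗ → not eligible.
Legal Services Plan — status full-time ✓; dept Product ✗ → not eligible.
Medical Plan — service 344 days < 24 months (≈720 days) ✗ → not eligible.
Sabbatical Program — status full-time ✗ (requires part-time or seasonal) → not eligible.
Phone Allowance — status full-time ✗ (requires temporary) → not eligible.

Floating Holidays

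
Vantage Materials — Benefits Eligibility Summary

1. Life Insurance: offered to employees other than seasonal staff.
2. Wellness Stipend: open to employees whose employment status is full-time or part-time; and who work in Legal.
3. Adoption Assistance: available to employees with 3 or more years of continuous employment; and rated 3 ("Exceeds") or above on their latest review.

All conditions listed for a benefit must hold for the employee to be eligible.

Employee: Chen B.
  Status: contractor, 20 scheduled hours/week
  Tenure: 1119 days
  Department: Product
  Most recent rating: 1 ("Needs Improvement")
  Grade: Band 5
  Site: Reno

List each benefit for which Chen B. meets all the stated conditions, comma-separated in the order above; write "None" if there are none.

Life Insurance — status contractor ✓ (not excluded) → eligible.
Wellness Stipend — status contractor ✗ (requires full-time or part-time) → not eligible.
Adoption Assistance — service 1119 days ≥ 3 years (≈1095 days) ✓; rating 1 < 3 ✗ → not eligible.

Life Insurance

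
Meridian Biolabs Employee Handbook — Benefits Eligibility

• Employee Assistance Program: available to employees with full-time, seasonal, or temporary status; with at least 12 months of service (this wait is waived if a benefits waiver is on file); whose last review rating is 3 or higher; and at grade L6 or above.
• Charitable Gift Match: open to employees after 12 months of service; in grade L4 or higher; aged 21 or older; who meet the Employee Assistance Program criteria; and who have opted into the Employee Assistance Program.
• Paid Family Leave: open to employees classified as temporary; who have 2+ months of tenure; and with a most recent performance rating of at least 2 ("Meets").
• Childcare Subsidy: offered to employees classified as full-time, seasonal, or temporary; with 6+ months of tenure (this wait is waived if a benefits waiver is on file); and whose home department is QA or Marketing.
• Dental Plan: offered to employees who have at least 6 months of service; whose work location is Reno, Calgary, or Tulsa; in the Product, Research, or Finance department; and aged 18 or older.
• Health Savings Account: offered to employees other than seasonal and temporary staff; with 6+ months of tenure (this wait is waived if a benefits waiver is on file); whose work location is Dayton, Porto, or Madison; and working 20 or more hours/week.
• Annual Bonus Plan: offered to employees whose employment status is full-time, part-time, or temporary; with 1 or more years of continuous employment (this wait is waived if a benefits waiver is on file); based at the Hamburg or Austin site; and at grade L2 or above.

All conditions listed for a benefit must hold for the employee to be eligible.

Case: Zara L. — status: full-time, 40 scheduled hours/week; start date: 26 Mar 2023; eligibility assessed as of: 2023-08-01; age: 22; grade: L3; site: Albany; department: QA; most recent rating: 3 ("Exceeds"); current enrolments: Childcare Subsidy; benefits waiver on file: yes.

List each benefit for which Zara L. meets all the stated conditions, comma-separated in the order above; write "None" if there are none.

Childcare Subsidy

Service from 26 Mar 2023 to 2023-08-01: 128 days.
Employee Assistance Program — status full-time ✓; benefits waiver on file ✓; rating 3 ≥ 3 ✓; grade L3 < L6 ✗ → not eligible.
Charitable Gift Match — service 128 days < 12 months (≈360 days) ✗ → not eligible.
Paid Family Leave — status full-time ✗ (requires temporary) → not eligible.
Childcare Subsidy — status full-time ✓; benefits waiver on file ✓; dept QA ✓ → eligible.
Dental Plan — service 128 days < 6 months (≈180 days) ✗ → not eligible.
Health Savings Account — status full-time ✓ (not excluded); benefits waiver on file ✓; site Albany ✗ (not Dayton, Porto, or Madison) → not eligible.
Annual Bonus Plan — status full-time ✓; benefits waiver on file ✓; site Albany ✗ (not Hamburg or Austin) → not eligible.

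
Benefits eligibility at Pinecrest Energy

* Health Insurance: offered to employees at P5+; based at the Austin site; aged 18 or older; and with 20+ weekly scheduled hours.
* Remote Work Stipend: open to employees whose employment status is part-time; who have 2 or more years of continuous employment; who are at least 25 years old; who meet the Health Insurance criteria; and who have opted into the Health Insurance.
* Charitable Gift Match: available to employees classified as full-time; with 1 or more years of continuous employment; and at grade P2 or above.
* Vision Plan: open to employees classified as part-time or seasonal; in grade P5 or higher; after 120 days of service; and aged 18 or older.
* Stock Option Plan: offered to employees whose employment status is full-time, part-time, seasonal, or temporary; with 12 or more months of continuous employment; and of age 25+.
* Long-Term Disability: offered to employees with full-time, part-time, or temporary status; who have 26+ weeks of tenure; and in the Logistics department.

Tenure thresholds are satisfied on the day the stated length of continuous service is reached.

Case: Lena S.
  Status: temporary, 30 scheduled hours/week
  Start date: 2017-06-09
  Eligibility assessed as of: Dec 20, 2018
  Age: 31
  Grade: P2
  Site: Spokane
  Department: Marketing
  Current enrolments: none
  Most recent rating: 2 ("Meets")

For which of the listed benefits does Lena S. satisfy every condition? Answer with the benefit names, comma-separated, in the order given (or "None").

Stock Option Plan

Service from 2017-06-09 to Dec 20, 2018: 559 days.
Health Insurance — grade P2 < P5 ✗ → not eligible.
Remote Work Stipend — status temporary ✗ (requires part-time) → not eligible.
Charitable Gift Match — status temporary ✗ (requires full-time) → not eligible.
Vision Plan — status temporary ✗ (requires part-time or seasonal) → not eligible.
Stock Option Plan — status temporary ✓; service 559 days ≥ 12 months (≈360 days) ✓; age 31 ≥ 25 ✓ → eligible.
Long-Term Disability — status temporary ✓; service 559 days ≥ 26 weeks (≈182 days) ✓; dept Marketing ✗ → not eligible.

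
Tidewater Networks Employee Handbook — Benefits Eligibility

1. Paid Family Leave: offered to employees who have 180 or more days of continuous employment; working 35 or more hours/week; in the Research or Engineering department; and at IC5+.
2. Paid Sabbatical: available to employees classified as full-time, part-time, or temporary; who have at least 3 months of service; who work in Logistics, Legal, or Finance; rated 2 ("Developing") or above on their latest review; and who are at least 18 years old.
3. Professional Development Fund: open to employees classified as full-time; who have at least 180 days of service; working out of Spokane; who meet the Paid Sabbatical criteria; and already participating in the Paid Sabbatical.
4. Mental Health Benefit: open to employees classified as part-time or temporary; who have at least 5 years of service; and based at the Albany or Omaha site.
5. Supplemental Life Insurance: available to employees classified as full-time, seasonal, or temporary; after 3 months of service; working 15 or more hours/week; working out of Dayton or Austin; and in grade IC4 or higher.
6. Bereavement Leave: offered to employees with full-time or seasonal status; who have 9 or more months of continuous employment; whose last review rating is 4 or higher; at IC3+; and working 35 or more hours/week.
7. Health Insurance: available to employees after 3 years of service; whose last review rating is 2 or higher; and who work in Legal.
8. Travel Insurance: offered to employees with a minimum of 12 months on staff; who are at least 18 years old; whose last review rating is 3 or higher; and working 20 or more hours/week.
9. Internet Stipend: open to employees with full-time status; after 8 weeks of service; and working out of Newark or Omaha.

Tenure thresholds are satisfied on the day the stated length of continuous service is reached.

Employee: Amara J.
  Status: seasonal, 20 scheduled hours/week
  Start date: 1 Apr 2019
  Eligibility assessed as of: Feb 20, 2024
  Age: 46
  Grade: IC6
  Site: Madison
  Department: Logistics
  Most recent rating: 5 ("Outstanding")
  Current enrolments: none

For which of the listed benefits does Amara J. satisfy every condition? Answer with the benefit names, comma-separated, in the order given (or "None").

Service from 1 Apr 2019 to Feb 20, 2024: 1786 days.
Paid Family Leave — service 1786 days ≥ 180 days ✓; 20 hrs/wk < 35 ✗ → not eligible.
Paid Sabbatical — status seasonal ✗ (requires full-time, part-time, or temporary) → not eligible.
Professional Development Fund — status seasonal ✗ (requires full-time) → not eligible.
Mental Health Benefit — status seasonal ✗ (requires part-time or temporary) → not eligible.
Supplemental Life Insurance — status seasonal ✓; service 1786 days ≥ 3 months (≈90 days) ✓; 20 hrs/wk ≥ 15 ✓; site Madison ✗ (not Dayton or Austin) → not eligible.
Bereavement Leave — status seasonal ✓; service 1786 days ≥ 9 months (≈270 days) ✓; rating 5 ≥ 4 ✓; grade IC6 ≥ IC3 ✓; 20 hrs/wk < 35 ✗ → not eligible.
Health Insurance — service 1786 days ≥ 3 years (≈1095 days) ✓; rating 5 ≥ 2 ✓; dept Logistics ✗ → not eligible.
Travel Insurance — service 1786 days ≥ 12 months (≈360 days) ✓; age 46 ≥ 18 ✓; rating 5 ≥ 3 ✓; 20 hrs/wk ≥ 20 ✓ → eligible.
Internet Stipend — status seasonal ✗ (requires full-time) → not eligible.

Travel Insurance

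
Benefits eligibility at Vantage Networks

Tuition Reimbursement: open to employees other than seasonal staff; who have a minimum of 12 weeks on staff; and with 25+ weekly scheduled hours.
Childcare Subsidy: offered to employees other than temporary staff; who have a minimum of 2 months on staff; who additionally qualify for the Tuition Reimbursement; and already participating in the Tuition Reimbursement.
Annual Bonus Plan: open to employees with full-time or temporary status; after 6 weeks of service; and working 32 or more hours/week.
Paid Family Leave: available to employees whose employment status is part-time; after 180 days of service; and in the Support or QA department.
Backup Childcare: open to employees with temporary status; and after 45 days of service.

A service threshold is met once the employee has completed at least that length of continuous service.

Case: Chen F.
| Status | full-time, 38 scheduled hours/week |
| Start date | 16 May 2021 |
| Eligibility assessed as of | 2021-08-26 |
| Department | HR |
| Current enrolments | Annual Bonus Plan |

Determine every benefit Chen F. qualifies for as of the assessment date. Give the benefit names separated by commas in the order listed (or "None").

Service from 16 May 2021 to 2021-08-26: 102 days.
Tuition Reimbursement — status full-time ✓ (not excluded); service 102 days ≥ 12 weeks (≈84 days) ✓; 38 hrs/wk ≥ 25 ✓ → eligible.
Childcare Subsidy — status full-time ✓ (not excluded); service 102 days ≥ 2 months (≈60 days) ✓; eligible for Tuition Reimbursement ✓; not enrolled in Tuition Reimbursement ✗ → not eligible.
Annual Bonus Plan — status full-time ✓; service 102 days ≥ 6 weeks (≈42 days) ✓; 38 hrs/wk ≥ 32 ✓ → eligible.
Paid Family Leave — status full-time ✗ (requires part-time) → not eligible.
Backup Childcare — status full-time ✗ (requires temporary) → not eligible.

Tuition Reimbursement, Annual Bonus Plan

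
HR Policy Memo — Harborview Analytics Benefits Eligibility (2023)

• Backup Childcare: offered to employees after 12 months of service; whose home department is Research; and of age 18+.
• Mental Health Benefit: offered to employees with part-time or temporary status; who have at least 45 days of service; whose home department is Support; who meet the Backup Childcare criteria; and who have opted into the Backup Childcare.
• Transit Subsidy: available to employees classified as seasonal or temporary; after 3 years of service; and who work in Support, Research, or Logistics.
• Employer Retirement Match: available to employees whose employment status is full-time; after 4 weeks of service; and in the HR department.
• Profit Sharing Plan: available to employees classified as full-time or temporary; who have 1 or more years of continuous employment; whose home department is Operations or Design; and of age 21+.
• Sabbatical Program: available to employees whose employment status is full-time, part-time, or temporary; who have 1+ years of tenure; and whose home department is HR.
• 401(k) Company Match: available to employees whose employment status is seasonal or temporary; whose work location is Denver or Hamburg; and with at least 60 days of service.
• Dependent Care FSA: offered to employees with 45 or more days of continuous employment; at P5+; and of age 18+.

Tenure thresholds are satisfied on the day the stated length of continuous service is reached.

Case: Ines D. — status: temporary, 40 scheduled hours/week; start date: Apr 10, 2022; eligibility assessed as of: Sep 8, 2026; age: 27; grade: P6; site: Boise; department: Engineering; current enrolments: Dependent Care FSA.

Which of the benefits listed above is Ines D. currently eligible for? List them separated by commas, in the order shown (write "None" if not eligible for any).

Service from Apr 10, 2022 to Sep 8, 2026: 1612 days.
Backup Childcare — service 1612 days ≥ 12 months (≈360 days) ✓; dept Engineering ✗ → not eligible.
Mental Health Benefit — status temporary ✓; service 1612 days ≥ 45 days ✓; dept Engineering ✗ → not eligible.
Transit Subsidy — status temporary ✓; service 1612 days ≥ 3 years (≈1095 days) ✓; dept Engineering ✗ → not eligible.
Employer Retirement Match — status temporary ✗ (requires full-time) → not eligible.
Profit Sharing Plan — status temporary ✓; service 1612 days ≥ 1 year (≈365 days) ✓; dept Engineering ✗ → not eligible.
Sabbatical Program — status temporary ✓; service 1612 days ≥ 1 year (≈365 days) ✓; dept Engineering ✗ → not eligible.
401(k) Company Match — status temporary ✓; site Boise ✗ (not Denver or Hamburg) → not eligible.
Dependent Care FSA — service 1612 days ≥ 45 days ✓; grade P6 ≥ P5 ✓; age 27 ≥ 18 ✓ → eligible.

Dependent Care FSA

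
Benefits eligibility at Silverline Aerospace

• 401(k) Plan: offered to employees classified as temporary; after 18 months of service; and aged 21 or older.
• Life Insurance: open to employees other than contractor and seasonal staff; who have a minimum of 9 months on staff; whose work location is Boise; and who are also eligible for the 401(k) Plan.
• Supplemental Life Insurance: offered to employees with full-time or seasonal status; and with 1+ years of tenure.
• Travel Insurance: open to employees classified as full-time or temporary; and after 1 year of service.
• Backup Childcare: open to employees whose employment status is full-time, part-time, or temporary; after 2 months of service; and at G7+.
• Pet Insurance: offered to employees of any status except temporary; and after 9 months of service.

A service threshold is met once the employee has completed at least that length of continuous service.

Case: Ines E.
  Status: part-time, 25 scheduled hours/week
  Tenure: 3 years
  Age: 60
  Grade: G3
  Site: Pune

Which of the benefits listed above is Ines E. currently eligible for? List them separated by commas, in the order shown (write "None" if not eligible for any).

401(k) Plan — status part-time ✗ (requires temporary) → not eligible.
Life Insurance — status part-time ✓ (not excluded); service 3 years ≥ 9 months (≈270 days) ✓; site Pune ✗ (not Boise) → not eligible.
Supplemental Life Insurance — status part-time ✗ (requires full-time or seasonal) → not eligible.
Travel Insurance — status part-time ✗ (requires full-time or temporary) → not eligible.
Backup Childcare — status part-time ✓; service 3 years ≥ 2 months (≈60 days) ✓; grade G3 < G7 ✗ → not eligible.
Pet Insurance — status part-time ✓ (not excluded); service 3 years ≥ 9 months (≈270 days) ✓ → eligible.

Pet Insurance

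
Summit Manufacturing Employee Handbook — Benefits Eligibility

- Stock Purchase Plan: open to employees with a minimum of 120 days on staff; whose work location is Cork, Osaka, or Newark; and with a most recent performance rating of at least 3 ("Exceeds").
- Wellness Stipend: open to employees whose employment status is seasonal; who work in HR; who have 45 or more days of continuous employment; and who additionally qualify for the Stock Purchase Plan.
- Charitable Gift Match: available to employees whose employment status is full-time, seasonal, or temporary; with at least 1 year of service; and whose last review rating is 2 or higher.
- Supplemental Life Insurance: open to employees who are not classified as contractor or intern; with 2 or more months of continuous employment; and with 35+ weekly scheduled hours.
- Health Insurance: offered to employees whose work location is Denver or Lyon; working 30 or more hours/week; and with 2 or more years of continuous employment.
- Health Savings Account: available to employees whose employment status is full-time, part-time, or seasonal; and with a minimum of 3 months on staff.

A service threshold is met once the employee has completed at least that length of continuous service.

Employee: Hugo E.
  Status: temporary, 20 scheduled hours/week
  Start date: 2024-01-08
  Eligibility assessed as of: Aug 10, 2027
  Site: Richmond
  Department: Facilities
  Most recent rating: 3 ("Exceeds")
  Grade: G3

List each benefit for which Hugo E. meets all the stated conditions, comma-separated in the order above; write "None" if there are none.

Charitable Gift Match

Service from 2024-01-08 to Aug 10, 2027: 1310 days.
Stock Purchase Plan — service 1310 days ≥ 120 days ✓; site Richmond ✗ (not Cork, Osaka, or Newark) → not eligible.
Wellness Stipend — status temporary ✗ (requires seasonal) → not eligible.
Charitable Gift Match — status temporary ✓; service 1310 days ≥ 1 year (≈365 days) ✓; rating 3 ≥ 2 ✓ → eligible.
Supplemental Life Insurance — status temporary ✓ (not excluded); service 1310 days ≥ 2 months (≈60 days) ✓; 20 hrs/wk < 35 ✗ → not eligible.
Health Insurance — site Richmond ✗ (not Denver or Lyon) → not eligible.
Health Savings Account — status temporary ✗ (requires full-time, part-time, or seasonal) → not eligible.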